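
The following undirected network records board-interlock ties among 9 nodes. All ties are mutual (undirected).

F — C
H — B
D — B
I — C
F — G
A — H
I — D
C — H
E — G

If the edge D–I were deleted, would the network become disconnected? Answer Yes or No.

Even without that edge, D still reaches I via D – B – H – C – I, so the network stays connected. Not a bridge.

No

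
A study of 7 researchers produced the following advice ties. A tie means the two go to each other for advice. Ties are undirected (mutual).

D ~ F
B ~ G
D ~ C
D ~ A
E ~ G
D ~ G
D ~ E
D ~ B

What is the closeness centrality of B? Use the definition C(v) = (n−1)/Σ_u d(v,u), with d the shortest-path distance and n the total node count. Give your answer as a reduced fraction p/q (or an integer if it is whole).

Distances from B: A:2, C:2, D:1, E:2, F:2, G:1. Sum = 10.
n = 7, so closeness = 6/10 = 3/5.

3/5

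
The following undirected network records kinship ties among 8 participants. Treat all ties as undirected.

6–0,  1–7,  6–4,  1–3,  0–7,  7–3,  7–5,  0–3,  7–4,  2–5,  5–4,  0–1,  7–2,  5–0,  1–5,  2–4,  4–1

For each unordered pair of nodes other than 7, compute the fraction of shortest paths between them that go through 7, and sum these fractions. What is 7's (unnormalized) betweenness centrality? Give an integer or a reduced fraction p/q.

Pairs whose geodesics pass through 7 — 1–2: 1/3; 2–3: 1; 2–0: 1/2; 3–4: 1/2; 3–5: 1/3; 0–4: 1/4.
All other pairs contribute 0.
Summing the contributions gives betweenness(7) = 35/12.

35/12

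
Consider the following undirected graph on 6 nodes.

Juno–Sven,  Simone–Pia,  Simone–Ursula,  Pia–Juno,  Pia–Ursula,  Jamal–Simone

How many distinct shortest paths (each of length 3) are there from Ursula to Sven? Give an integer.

1

The shortest distance is 3, and the only length-3 path is Ursula–Pia–Juno–Sven. So there is exactly 1 shortest path.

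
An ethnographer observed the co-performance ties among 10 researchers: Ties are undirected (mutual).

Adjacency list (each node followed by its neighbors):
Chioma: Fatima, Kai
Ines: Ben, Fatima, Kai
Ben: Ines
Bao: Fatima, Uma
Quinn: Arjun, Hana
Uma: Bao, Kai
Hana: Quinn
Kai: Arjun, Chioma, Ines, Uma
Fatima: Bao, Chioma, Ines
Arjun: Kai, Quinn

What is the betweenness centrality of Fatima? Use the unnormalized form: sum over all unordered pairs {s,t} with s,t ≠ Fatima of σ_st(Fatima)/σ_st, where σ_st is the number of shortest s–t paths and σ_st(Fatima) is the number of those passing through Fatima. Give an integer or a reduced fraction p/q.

Pairs whose geodesics pass through Fatima — Bao–Ines: 1; Bao–Chioma: 1; Bao–Ben: 1; Ines–Chioma: 1/2; Chioma–Ben: 1/2.
All other pairs contribute 0.
Summing the contributions gives betweenness(Fatima) = 4.

4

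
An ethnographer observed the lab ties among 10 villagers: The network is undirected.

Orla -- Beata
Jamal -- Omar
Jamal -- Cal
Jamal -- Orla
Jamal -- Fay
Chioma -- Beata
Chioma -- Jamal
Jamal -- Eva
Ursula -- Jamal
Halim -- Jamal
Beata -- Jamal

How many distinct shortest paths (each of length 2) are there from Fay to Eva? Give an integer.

The shortest distance is 2, and the only length-2 path is Fay–Jamal–Eva. So there is exactly 1 shortest path.

1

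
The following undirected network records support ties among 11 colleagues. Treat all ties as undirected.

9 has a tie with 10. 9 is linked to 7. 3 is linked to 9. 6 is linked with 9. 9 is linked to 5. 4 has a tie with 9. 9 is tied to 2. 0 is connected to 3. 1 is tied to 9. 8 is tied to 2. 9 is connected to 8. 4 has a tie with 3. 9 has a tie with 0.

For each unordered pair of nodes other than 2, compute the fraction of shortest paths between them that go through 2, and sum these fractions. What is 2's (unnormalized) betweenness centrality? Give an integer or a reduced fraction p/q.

0

No shortest path between any pair of other nodes passes through 2.
Summing the contributions gives betweenness(2) = 0.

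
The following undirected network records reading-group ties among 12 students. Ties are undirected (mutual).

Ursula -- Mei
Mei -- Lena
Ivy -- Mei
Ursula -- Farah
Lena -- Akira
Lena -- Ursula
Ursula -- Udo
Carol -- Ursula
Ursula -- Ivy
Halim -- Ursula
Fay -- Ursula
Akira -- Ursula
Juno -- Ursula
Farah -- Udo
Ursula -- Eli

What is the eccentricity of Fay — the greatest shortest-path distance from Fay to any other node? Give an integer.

Distances from Fay: Akira:2, Carol:2, Eli:2, Farah:2, Halim:2, Ivy:2, Juno:2, Lena:2, Mei:2, Udo:2, Ursula:1.
The largest is 2 (to Udo, Ivy, Eli, Lena, Mei, Akira, Juno, Carol, Halim, and Farah), so the eccentricity of Fay is 2.

2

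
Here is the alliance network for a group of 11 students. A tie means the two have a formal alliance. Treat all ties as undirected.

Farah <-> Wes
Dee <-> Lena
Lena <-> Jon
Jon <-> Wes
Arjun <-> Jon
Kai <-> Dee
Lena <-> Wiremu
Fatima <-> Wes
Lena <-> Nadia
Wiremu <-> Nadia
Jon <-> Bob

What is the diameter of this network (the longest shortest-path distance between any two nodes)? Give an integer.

5

Eccentricity of each node (its greatest distance to any other): Arjun:4, Bob:4, Dee:4, Farah:5, Fatima:5, Jon:3, Kai:5, Lena:3, Nadia:4, Wes:4, Wiremu:4.
The maximum eccentricity is 5, realized for instance by the pair Fatima–Kai via Fatima – Wes – Jon – Lena – Dee – Kai. So the diameter is 5.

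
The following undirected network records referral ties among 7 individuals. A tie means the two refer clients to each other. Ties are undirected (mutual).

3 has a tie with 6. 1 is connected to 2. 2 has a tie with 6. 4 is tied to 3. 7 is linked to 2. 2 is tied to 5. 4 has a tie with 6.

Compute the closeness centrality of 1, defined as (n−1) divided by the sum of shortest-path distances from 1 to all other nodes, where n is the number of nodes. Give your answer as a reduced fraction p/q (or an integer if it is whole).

6/13

Distances from 1: 2:1, 3:3, 4:3, 5:2, 6:2, 7:2. Sum = 13.
n = 7, so closeness = 6/13.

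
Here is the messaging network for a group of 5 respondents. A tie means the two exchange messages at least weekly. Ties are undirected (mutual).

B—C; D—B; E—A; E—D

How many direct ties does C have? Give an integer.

C is directly tied to B. That is 1 neighbor, so the degree of C is 1.

1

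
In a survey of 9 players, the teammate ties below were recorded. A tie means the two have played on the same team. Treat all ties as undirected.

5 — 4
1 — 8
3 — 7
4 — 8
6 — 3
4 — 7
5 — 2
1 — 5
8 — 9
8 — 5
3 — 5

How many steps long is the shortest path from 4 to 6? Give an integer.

One shortest route is 4 – 5 – 3 – 6, which uses 3 edges, and at distance 2 from 4 we only reach {1, 2, 3, 9}, which does not include 6. So d(4,6) = 3.

3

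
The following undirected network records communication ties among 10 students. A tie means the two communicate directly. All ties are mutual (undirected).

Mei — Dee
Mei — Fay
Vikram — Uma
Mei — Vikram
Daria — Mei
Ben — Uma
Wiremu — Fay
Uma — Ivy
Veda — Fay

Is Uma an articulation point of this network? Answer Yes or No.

Removing Uma leaves {Daria, Dee, Fay, Mei, Veda, Vikram, and Wiremu} with no path to {Ivy}, so the network splits into 3 components. Uma is a cut vertex.

Yes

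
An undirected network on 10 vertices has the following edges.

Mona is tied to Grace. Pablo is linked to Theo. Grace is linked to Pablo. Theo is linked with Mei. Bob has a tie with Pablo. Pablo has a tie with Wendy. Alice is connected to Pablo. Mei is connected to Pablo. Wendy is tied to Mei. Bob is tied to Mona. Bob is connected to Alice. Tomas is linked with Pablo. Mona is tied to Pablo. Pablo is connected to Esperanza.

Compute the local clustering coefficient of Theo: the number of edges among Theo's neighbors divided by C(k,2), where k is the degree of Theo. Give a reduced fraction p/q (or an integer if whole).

Theo's neighbors: Mei and Pablo (k = 2).
Possible neighbor pairs: C(2,2) = 1. Edges among them: Mei–Pablo → e = 1.
Clustering(Theo) = 1/1.

1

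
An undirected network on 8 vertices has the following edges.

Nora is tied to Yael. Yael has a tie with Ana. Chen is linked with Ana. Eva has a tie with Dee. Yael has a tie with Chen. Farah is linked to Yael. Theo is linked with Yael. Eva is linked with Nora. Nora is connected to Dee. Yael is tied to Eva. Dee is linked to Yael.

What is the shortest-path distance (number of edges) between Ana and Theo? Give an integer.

2

One shortest route is Ana – Yael – Theo, which uses 2 edges, and Ana and Theo are not directly tied, so nothing shorter exists. So d(Ana,Theo) = 2.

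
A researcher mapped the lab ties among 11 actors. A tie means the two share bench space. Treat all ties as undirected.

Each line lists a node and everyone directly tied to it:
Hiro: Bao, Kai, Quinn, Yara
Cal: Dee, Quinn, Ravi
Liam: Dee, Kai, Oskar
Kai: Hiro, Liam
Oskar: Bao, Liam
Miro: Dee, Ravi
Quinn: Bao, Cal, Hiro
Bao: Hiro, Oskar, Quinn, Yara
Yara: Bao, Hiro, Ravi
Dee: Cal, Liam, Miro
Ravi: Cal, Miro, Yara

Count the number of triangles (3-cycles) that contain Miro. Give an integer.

Miro's neighbors are Dee and Ravi, but none of them are tied to each other, so no triangle contains Miro.

0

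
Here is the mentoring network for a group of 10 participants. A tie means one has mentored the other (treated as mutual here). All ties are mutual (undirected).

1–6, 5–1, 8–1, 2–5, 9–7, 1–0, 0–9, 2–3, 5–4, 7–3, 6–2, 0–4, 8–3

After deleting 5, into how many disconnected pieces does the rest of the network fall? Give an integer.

1

5's neighbors (1, 2, and 4) remain reachable from one another through other ties, so the rest of the network stays in one piece.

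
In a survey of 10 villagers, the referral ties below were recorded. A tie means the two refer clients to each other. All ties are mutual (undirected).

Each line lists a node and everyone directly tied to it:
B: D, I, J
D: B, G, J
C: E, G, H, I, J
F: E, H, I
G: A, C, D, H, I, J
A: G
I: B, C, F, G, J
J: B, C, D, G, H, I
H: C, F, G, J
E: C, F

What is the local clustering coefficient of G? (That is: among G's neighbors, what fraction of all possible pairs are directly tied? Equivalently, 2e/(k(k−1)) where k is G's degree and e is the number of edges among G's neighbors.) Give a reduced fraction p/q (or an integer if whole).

G's neighbors: A, C, D, H, I, and J (k = 6).
Possible neighbor pairs: C(6,2) = 15. Edges among them: C–H, C–I, C–J, D–J, H–J, I–J → e = 6.
Clustering(G) = 6/15 = 2/5.

2/5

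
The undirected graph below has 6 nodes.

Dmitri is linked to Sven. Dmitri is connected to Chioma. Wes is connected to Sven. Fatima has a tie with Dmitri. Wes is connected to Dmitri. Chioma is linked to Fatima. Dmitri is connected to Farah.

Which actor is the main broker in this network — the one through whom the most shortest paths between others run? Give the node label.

Unnormalized betweenness of each node: Chioma:0, Dmitri:8, Farah:0, Fatima:0, Sven:0, Wes:0.
Dmitri has the largest value, 8, making it the main broker — the node through which the most shortest paths run.

Dmitri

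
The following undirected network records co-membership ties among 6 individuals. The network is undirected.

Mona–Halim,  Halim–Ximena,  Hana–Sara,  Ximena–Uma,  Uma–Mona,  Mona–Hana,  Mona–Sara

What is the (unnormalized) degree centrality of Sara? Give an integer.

2

Sara is directly tied to Hana and Mona. That is 2 neighbors, so the degree of Sara is 2.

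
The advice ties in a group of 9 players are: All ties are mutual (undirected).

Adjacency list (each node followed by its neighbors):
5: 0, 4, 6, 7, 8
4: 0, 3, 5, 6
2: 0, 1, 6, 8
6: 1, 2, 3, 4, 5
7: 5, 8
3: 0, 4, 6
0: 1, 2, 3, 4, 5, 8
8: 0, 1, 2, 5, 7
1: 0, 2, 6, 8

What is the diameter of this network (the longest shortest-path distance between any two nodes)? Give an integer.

3

Eccentricity of each node (its greatest distance to any other): 0:2, 1:2, 2:2, 3:3, 4:2, 5:2, 6:2, 7:3, 8:2.
The maximum eccentricity is 3, realized for instance by the pair 7–3 via 7 – 5 – 6 – 3. So the diameter is 3.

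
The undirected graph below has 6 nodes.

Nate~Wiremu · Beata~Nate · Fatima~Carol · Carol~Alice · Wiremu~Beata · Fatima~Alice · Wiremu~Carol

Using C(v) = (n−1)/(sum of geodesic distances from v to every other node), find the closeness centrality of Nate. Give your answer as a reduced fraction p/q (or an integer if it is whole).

Distances from Nate: Alice:3, Beata:1, Carol:2, Fatima:3, Wiremu:1. Sum = 10.
n = 6, so closeness = 5/10 = 1/2.

1/2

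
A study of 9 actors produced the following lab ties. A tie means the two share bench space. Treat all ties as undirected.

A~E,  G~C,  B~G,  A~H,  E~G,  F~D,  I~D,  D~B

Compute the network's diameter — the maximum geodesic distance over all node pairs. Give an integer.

6

Eccentricity of each node (its greatest distance to any other): A:5, B:4, C:4, D:5, E:4, F:6, G:3, H:6, I:6.
The maximum eccentricity is 6, realized for instance by the pair F–H via F – D – B – G – E – A – H. So the diameter is 6.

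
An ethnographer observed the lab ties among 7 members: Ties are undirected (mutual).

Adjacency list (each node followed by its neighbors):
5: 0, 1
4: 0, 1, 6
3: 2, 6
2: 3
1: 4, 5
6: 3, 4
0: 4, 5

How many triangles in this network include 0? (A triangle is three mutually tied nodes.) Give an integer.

0

0's neighbors are 4 and 5, but none of them are tied to each other, so no triangle contains 0.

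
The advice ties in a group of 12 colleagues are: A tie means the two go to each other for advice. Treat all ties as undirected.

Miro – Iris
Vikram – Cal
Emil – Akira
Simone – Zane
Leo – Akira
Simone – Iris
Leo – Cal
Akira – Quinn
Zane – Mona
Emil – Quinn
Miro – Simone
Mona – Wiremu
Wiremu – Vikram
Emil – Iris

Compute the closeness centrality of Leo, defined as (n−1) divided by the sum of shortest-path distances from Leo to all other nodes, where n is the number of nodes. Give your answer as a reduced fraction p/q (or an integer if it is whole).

11/31

Distances from Leo: Akira:1, Cal:1, Emil:2, Iris:3, Miro:4, Mona:4, Quinn:2, Simone:4, Vikram:2, Wiremu:3, Zane:5. Sum = 31.
n = 12, so closeness = 11/31.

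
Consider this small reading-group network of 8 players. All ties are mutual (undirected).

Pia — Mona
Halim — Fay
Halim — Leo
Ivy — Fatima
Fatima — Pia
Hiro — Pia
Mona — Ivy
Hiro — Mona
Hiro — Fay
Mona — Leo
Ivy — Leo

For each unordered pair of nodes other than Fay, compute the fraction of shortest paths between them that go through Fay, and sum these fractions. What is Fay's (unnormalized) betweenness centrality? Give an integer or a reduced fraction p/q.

Pairs whose geodesics pass through Fay — Pia–Halim: 1/2; Halim–Hiro: 1.
All other pairs contribute 0.
Summing the contributions gives betweenness(Fay) = 3/2.

3/2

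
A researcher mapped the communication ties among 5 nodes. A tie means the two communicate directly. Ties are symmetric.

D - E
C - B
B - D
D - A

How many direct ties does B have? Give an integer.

B is directly tied to C and D. That is 2 neighbors, so the degree of B is 2.

2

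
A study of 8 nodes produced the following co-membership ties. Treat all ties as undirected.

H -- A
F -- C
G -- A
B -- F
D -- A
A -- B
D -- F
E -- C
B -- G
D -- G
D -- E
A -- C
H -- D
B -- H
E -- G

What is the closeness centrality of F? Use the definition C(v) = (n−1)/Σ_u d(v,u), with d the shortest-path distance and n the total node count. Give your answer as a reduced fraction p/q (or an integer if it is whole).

Distances from F: A:2, B:1, C:1, D:1, E:2, G:2, H:2. Sum = 11.
n = 8, so closeness = 7/11.

7/11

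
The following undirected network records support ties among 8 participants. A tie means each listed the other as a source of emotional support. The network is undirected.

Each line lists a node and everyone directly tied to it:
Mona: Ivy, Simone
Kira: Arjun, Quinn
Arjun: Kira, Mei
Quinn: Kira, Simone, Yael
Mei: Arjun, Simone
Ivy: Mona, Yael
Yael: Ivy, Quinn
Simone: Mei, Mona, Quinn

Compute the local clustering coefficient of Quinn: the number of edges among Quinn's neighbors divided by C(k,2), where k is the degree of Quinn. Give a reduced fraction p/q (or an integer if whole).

Quinn's neighbors: Kira, Simone, and Yael (k = 3).
Possible neighbor pairs: C(3,2) = 3. Edges among them: none → e = 0.
Clustering(Quinn) = 0/3 = 0.

0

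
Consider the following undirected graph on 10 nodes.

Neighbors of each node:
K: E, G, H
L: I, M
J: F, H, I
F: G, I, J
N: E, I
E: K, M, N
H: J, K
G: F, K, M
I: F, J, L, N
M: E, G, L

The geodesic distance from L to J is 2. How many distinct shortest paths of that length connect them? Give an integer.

1

The shortest distance is 2, and the only length-2 path is L–I–J. So there is exactly 1 shortest path.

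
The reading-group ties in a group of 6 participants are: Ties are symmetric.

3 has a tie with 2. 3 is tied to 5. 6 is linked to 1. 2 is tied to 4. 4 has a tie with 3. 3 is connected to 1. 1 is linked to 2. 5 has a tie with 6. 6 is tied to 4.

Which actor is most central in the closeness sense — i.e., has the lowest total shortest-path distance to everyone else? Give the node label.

3

Farness (sum of distances to all others) for each node — 1:7, 2:7, 3:6, 4:7, 5:8, 6:7.
The smallest farness is 6, for 3, so 3 has the highest closeness.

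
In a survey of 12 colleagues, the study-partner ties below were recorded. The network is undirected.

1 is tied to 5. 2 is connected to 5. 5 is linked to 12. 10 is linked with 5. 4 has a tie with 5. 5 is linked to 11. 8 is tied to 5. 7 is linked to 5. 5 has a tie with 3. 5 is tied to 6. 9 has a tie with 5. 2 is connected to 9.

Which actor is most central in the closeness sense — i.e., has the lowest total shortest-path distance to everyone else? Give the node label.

5

Farness (sum of distances to all others) for each node — 1:21, 2:20, 3:21, 4:21, 5:11, 6:21, 7:21, 8:21, 9:20, 10:21, 11:21, 12:21.
The smallest farness is 11, for 5, so 5 has the highest closeness.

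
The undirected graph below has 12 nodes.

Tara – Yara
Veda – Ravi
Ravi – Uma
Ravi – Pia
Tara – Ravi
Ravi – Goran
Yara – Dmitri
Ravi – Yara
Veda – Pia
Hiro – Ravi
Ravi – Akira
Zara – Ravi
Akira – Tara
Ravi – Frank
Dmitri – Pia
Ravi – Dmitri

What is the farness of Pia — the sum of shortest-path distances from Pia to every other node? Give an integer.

19

Distances from Pia: Akira:2, Dmitri:1, Frank:2, Goran:2, Hiro:2, Ravi:1, Tara:2, Uma:2, Veda:1, Yara:2, Zara:2.
Sum = 2 + 1 + 2 + 2 + 2 + 1 + 2 + 2 + 1 + 2 + 2 = 19.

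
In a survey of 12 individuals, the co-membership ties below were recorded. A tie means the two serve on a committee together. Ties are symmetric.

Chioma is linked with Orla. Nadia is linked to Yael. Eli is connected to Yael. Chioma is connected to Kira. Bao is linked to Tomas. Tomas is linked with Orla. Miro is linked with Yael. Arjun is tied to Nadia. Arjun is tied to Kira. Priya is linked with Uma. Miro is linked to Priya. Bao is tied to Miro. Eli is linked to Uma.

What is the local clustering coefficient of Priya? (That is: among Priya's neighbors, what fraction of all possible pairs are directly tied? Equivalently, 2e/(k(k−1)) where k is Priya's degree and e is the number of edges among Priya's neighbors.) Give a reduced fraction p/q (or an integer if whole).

Priya's neighbors: Miro and Uma (k = 2).
Possible neighbor pairs: C(2,2) = 1. Edges among them: none → e = 0.
Clustering(Priya) = 0/1.

0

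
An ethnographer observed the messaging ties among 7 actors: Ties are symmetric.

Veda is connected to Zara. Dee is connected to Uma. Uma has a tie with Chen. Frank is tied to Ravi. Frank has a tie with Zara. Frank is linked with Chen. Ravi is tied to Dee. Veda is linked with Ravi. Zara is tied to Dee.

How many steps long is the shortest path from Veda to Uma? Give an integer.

One shortest route is Veda – Ravi – Dee – Uma, which uses 3 edges, and at distance 2 from Veda we only reach {Dee, Frank}, which does not include Uma. So d(Veda,Uma) = 3.

3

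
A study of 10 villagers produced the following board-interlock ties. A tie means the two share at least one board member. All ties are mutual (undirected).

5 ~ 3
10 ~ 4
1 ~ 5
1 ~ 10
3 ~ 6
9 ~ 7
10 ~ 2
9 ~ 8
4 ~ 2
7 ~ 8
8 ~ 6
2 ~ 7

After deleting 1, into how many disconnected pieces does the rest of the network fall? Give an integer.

1

1's neighbors (5 and 10) remain reachable from one another through other ties, so the rest of the network stays in one piece.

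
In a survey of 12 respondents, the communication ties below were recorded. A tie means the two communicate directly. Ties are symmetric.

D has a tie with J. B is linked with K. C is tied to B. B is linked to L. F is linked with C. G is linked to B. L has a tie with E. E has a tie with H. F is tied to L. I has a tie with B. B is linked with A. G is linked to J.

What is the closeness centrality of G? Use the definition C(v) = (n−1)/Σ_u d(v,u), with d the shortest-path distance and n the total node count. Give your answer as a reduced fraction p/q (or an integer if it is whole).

Distances from G: A:2, B:1, C:2, D:2, E:3, F:3, H:4, I:2, J:1, K:2, L:2. Sum = 24.
n = 12, so closeness = 11/24.

11/24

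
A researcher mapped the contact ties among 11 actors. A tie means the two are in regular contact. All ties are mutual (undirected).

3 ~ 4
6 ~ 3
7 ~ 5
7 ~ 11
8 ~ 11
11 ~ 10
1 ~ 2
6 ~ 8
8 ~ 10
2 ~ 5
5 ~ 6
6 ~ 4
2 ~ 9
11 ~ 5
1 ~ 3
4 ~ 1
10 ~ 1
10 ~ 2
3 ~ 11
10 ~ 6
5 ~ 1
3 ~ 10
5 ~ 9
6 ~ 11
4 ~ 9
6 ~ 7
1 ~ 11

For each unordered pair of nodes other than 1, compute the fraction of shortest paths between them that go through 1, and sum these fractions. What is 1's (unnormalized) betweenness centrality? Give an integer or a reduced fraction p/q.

Pairs whose geodesics pass through 1 — 5–4: 1/3; 5–3: 1/3; 5–10: 1/4; 4–11: 1/3; 4–10: 1/3; 4–2: 1/2; 11–2: 1/3; 3–2: 1/2.
All other pairs contribute 0.
Summing the contributions gives betweenness(1) = 35/12.

35/12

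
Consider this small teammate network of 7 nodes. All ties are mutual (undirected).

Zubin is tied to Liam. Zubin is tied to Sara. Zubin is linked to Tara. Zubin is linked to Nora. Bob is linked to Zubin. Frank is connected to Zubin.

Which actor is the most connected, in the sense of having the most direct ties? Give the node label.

Zubin

Degrees — Bob:1, Frank:1, Liam:1, Nora:1, Sara:1, Tara:1, Zubin:6.
The maximum is 6, attained only by Zubin.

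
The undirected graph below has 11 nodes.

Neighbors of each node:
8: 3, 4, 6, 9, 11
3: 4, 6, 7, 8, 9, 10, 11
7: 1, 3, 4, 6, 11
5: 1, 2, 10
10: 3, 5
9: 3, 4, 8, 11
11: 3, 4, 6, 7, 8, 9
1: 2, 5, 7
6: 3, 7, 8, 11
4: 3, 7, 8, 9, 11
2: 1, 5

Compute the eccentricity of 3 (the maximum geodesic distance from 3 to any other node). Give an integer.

Distances from 3: 1:2, 2:3, 4:1, 5:2, 6:1, 7:1, 8:1, 9:1, 10:1, 11:1.
The largest is 3 (to 2), so the eccentricity of 3 is 3.

3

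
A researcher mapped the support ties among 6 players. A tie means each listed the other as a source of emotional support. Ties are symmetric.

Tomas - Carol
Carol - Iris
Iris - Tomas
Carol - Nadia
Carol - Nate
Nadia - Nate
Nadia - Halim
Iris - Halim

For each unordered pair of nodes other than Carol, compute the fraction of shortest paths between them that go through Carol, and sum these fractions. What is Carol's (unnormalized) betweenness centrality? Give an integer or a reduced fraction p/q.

7/2

Pairs whose geodesics pass through Carol — Tomas–Nadia: 1; Tomas–Nate: 1; Iris–Nadia: 1/2; Iris–Nate: 1.
All other pairs contribute 0.
Summing the contributions gives betweenness(Carol) = 7/2.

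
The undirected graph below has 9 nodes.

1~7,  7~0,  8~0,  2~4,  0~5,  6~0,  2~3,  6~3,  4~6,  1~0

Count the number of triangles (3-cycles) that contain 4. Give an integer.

0

4's neighbors are 2 and 6, but none of them are tied to each other, so no triangle contains 4.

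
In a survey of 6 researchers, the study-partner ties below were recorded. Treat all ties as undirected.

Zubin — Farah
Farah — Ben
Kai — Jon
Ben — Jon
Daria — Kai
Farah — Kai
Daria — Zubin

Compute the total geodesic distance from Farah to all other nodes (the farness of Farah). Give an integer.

Distances from Farah: Ben:1, Daria:2, Jon:2, Kai:1, Zubin:1.
Sum = 1 + 2 + 2 + 1 + 1 = 7.

7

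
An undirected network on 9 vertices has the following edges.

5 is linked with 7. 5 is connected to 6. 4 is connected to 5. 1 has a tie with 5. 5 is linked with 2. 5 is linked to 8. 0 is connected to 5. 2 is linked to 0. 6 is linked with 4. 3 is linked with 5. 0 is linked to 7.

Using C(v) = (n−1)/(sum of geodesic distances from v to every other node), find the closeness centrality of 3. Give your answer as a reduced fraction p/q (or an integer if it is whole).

8/15

Distances from 3: 0:2, 1:2, 2:2, 4:2, 5:1, 6:2, 7:2, 8:2. Sum = 15.
n = 9, so closeness = 8/15.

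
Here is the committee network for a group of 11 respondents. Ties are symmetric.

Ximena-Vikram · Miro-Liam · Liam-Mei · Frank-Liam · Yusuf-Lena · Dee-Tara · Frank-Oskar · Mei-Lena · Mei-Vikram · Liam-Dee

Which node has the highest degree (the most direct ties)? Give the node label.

Liam

Degrees — Dee:2, Frank:2, Lena:2, Liam:4, Mei:3, Miro:1, Oskar:1, Tara:1, Vikram:2, Ximena:1, Yusuf:1.
The maximum is 4, attained only by Liam.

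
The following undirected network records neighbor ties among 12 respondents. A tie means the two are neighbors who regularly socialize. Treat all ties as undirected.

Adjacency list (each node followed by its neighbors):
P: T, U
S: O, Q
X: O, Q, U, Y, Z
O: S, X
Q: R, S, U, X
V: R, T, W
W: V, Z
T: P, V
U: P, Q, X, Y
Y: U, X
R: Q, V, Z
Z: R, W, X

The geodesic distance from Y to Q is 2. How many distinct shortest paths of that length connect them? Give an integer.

2

The shortest distance is 2. The length-2 paths are: Y–U–Q; Y–X–Q.
That gives 2 distinct shortest paths.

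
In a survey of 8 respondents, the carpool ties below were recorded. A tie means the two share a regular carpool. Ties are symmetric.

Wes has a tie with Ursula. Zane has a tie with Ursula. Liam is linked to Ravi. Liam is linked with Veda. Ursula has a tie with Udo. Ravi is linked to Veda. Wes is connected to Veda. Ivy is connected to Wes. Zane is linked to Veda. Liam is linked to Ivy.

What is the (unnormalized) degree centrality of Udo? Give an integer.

1

Udo is directly tied to Ursula. That is 1 neighbor, so the degree of Udo is 1.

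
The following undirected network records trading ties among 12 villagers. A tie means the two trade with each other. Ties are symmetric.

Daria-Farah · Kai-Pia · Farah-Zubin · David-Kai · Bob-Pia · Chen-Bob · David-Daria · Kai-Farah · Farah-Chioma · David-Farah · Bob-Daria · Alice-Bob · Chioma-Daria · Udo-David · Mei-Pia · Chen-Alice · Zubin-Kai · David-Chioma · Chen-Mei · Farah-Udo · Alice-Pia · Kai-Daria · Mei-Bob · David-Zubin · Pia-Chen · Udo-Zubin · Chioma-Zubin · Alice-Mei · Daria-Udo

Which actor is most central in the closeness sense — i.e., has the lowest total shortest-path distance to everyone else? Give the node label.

Daria

Farness (sum of distances to all others) for each node — Alice:23, Bob:18, Chen:23, Chioma:22, Daria:16, David:19, Farah:19, Kai:17, Mei:23, Pia:19, Udo:22, Zubin:21.
The smallest farness is 16, for Daria, so Daria has the highest closeness.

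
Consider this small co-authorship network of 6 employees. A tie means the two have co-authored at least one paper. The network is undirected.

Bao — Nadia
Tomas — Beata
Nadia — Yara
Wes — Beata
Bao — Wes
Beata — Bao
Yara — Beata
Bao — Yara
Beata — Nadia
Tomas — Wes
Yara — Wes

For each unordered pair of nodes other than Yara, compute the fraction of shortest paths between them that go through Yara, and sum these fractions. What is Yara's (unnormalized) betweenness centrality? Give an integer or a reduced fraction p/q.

1/3

Pairs whose geodesics pass through Yara — Nadia–Wes: 1/3.
All other pairs contribute 0.
Summing the contributions gives betweenness(Yara) = 1/3.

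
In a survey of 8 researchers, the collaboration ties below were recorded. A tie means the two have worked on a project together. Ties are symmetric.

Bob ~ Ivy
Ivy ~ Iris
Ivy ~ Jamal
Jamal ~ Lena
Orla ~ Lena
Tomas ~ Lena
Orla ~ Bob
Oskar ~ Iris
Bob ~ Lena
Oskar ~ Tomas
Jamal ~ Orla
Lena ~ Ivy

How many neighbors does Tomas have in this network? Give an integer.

2

Tomas is directly tied to Lena and Oskar. That is 2 neighbors, so the degree of Tomas is 2.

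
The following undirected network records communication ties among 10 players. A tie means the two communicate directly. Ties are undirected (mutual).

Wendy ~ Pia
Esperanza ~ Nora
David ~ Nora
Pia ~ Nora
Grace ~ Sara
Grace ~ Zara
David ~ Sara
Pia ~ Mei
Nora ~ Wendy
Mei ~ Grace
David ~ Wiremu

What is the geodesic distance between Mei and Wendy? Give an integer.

2

One shortest route is Mei – Pia – Wendy, which uses 2 edges, and Mei and Wendy are not directly tied, so nothing shorter exists. So d(Mei,Wendy) = 2.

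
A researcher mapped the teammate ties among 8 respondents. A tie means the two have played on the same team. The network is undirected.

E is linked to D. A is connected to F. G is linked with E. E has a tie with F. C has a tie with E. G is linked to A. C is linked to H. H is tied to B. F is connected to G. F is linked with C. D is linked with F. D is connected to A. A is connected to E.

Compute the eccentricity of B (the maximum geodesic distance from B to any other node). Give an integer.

4

Distances from B: A:4, C:2, D:4, E:3, F:3, G:4, H:1.
The largest is 4 (to G, A, and D), so the eccentricity of B is 4.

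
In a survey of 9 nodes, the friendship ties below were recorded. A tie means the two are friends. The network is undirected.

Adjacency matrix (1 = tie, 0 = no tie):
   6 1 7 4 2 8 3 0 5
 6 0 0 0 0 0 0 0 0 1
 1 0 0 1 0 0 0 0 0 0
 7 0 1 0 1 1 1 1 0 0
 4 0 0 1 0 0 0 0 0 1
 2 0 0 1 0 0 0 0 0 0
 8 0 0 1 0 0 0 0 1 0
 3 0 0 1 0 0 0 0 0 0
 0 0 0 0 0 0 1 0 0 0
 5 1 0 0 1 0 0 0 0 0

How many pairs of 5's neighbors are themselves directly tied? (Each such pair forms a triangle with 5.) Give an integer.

0

5's neighbors are 4 and 6, but none of them are tied to each other, so no triangle contains 5.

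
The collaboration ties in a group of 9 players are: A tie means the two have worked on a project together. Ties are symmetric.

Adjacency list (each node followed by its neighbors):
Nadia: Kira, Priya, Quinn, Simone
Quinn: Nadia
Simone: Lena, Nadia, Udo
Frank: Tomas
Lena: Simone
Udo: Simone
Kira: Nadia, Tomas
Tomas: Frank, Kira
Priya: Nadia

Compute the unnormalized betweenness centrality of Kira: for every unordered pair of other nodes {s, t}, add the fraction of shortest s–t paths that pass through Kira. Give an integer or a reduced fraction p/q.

Pairs whose geodesics pass through Kira — Nadia–Frank: 1; Nadia–Tomas: 1; Priya–Frank: 1; Priya–Tomas: 1; Lena–Frank: 1; Lena–Tomas: 1; Frank–Udo: 1; Frank–Quinn: 1; Frank–Simone: 1; Udo–Tomas: 1; Tomas–Quinn: 1; Tomas–Simone: 1.
All other pairs contribute 0.
Summing the contributions gives betweenness(Kira) = 12.

12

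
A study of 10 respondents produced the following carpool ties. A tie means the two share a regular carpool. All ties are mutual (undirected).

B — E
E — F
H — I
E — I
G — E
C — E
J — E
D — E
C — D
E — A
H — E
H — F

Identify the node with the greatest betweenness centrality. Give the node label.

Unnormalized betweenness of each node: A:0, B:0, C:0, D:0, E:65/2, F:0, G:0, H:1/2, I:0, J:0.
E has the largest value, 65/2, making it the main broker — the node through which the most shortest paths run.

E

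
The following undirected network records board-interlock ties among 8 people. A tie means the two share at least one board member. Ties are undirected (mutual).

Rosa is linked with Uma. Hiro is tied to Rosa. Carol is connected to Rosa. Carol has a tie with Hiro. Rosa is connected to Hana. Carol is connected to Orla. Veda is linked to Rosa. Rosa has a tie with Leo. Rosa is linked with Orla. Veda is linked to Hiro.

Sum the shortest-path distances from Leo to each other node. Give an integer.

Distances from Leo: Carol:2, Hana:2, Hiro:2, Orla:2, Rosa:1, Uma:2, Veda:2.
Sum = 2 + 2 + 2 + 2 + 1 + 2 + 2 = 13.

13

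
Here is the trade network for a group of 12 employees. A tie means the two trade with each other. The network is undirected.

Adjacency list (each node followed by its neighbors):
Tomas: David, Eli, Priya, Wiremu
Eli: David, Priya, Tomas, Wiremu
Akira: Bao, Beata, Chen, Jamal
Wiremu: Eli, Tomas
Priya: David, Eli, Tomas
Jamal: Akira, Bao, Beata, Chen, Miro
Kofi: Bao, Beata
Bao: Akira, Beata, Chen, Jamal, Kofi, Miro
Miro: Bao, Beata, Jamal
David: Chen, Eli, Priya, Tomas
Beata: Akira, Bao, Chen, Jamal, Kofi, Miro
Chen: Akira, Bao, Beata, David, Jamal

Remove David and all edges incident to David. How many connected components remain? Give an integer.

2

Without David, the remaining ties split the others into: {Akira, Bao, Beata, Chen, Jamal, Kofi, Miro}; {Eli, Priya, Tomas, Wiremu}.
That's 2 separate components.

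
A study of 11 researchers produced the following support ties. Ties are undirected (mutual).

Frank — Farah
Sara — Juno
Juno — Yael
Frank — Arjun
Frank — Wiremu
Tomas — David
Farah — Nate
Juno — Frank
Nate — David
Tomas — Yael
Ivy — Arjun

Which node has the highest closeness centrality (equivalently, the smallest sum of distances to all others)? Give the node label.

Frank

Farness (sum of distances to all others) for each node — Arjun:25, David:29, Farah:22, Frank:18, Ivy:34, Juno:20, Nate:26, Sara:29, Tomas:28, Wiremu:27, Yael:24.
The smallest farness is 18, for Frank, so Frank has the highest closeness.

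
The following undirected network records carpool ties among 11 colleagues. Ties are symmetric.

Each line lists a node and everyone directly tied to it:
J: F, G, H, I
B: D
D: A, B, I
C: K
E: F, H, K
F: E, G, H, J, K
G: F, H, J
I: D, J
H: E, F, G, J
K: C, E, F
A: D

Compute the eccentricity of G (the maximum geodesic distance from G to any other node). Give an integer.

Distances from G: A:4, B:4, C:3, D:3, E:2, F:1, H:1, I:2, J:1, K:2.
The largest is 4 (to A and B), so the eccentricity of G is 4.

4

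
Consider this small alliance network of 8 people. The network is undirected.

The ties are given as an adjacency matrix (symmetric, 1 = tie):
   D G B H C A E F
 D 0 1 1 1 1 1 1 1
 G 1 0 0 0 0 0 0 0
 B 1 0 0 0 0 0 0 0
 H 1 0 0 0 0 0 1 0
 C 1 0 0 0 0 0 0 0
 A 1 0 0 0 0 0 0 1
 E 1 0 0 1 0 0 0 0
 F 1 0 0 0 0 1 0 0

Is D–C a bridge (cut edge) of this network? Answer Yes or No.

Without the D–C edge there is no alternate route between D and C, so the network disconnects. It is a bridge.

Yes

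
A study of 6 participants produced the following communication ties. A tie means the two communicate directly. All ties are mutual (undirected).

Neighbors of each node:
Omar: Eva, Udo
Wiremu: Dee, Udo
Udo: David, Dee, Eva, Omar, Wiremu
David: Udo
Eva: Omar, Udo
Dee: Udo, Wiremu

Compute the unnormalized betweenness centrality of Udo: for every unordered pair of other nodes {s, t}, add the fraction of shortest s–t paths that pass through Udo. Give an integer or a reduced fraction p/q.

Pairs whose geodesics pass through Udo — Omar–David: 1; Omar–Dee: 1; Omar–Wiremu: 1; David–Dee: 1; David–Wiremu: 1; David–Eva: 1; Dee–Eva: 1; Wiremu–Eva: 1.
All other pairs contribute 0.
Summing the contributions gives betweenness(Udo) = 8.

8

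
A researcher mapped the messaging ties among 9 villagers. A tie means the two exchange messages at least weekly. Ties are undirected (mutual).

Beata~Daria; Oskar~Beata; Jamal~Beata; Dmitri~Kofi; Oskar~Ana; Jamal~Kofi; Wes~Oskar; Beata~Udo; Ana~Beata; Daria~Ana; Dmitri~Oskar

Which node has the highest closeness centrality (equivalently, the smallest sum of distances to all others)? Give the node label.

Beata

Farness (sum of distances to all others) for each node — Ana:14, Beata:11, Daria:17, Dmitri:16, Jamal:15, Kofi:18, Oskar:12, Udo:18, Wes:19.
The smallest farness is 11, for Beata, so Beata has the highest closeness.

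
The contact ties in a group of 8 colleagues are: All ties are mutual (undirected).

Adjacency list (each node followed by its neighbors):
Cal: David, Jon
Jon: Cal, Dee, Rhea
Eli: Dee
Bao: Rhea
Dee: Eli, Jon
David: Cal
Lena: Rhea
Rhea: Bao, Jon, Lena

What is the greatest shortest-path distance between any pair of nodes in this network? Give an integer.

4

Eccentricity of each node (its greatest distance to any other): Bao:4, Cal:3, David:4, Dee:3, Eli:4, Jon:2, Lena:4, Rhea:3.
The maximum eccentricity is 4, realized for instance by the pair Lena–David via Lena – Rhea – Jon – Cal – David. So the diameter is 4.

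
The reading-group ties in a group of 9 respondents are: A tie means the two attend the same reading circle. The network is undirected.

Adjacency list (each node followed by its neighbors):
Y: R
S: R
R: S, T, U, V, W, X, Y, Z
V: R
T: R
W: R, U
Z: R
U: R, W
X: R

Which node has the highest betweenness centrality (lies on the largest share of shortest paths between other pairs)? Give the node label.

Unnormalized betweenness of each node: R:27, S:0, T:0, U:0, V:0, W:0, X:0, Y:0, Z:0.
R has the largest value, 27, making it the main broker — the node through which the most shortest paths run.

R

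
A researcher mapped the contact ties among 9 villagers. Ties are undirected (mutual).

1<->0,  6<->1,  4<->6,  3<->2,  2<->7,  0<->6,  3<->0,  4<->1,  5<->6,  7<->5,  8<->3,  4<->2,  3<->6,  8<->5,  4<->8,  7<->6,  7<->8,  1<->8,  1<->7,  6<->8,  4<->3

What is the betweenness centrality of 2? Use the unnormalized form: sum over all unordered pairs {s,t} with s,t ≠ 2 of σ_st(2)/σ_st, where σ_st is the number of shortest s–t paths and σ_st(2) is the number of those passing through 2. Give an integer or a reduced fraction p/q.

7/12

Pairs whose geodesics pass through 2 — 3–7: 1/3; 4–7: 1/4.
All other pairs contribute 0.
Summing the contributions gives betweenness(2) = 7/12.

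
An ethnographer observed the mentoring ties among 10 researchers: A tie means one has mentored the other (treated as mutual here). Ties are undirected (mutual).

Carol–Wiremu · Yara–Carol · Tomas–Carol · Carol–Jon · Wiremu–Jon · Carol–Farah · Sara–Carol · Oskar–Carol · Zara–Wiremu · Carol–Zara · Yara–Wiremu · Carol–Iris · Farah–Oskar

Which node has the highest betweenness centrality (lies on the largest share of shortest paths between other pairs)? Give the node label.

Unnormalized betweenness of each node: Carol:61/2, Farah:0, Iris:0, Jon:0, Oskar:0, Sara:0, Tomas:0, Wiremu:3/2, Yara:0, Zara:0.
Carol has the largest value, 61/2, making it the main broker — the node through which the most shortest paths run.

Carol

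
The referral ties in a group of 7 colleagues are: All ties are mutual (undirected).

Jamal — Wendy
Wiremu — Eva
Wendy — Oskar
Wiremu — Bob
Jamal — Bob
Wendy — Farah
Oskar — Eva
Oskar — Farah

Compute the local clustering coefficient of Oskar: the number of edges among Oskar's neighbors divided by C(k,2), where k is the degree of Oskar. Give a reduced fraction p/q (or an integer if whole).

1/3

Oskar's neighbors: Eva, Farah, and Wendy (k = 3).
Possible neighbor pairs: C(3,2) = 3. Edges among them: Farah–Wendy → e = 1.
Clustering(Oskar) = 1/3.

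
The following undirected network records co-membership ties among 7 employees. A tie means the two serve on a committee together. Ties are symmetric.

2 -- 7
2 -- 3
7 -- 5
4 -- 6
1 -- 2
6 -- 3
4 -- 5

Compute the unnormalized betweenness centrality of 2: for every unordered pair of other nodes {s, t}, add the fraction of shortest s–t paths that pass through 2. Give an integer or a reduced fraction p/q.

7

Pairs whose geodesics pass through 2 — 7–1: 1; 7–3: 1; 7–6: 1/2; 1–3: 1; 1–6: 1; 1–5: 1; 1–4: 2/2; 3–5: 1/2.
All other pairs contribute 0.
Summing the contributions gives betweenness(2) = 7.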